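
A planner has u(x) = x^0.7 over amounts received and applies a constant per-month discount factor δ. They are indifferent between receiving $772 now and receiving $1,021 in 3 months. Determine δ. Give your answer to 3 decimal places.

δ ≈ 0.937

The payoff in 3 months is discounted by δ^3, so u(772) = δ^3·u(1021) and δ^3 = u(772)/u(1021).
Since u(x) = x^0.7, δ^3 = (772/1021)^0.7 = 0.75612^0.7 = 0.82227.
Taking the cube root: δ = 0.82227^(1/3) ≈ 0.937.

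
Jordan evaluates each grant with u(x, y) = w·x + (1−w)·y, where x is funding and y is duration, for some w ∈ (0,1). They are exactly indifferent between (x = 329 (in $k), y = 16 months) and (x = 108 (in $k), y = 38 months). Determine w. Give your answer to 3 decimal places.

w = 0.091

Equating utilities: w·329 + (1−w)·16 = w·108 + (1−w)·38.
w·(329−108) = (1−w)·(38−16), i.e. w·221 = (1−w)·22.
So w/(1−w) = 22/221 = 0.0995, giving w = 22/(221+22) = 0.091.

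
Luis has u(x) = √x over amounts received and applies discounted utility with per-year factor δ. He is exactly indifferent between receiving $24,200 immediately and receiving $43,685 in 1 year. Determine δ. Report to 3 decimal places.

The payoff in 1 year is discounted by δ, so u(24200) = δ·u(43685) and δ = u(24200)/u(43685).
Since u(x) = √x, δ = √(24200/43685) = 0.74429.

δ ≈ 0.744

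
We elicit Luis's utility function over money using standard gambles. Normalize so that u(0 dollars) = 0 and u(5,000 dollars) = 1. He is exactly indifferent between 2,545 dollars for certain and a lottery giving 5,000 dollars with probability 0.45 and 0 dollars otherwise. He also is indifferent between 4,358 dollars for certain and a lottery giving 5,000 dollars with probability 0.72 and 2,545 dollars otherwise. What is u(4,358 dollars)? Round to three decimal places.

The first gamble pins u(2,545 dollars): it must equal 0.45·1 + 0.55·0 = 0.45.
Then u(4,358 dollars) = 0.72·u(5,000 dollars) + 0.28·u(2,545 dollars) = 0.72·1.00 + 0.28·0.45 = 0.8460.

0.846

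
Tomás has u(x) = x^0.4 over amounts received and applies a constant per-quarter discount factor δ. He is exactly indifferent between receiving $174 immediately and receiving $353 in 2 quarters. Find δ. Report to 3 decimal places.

Equating discounted utilities: u(174) = δ^2·u(353) ⇒ δ^2 = u(174)/u(353).
With u(x) = x^0.4: δ^2 = 174^0.4/353^0.4 = (174/353)^0.4 = 0.75355.
Hence δ = (0.75355)^(1/2) = 0.86807.

δ ≈ 0.868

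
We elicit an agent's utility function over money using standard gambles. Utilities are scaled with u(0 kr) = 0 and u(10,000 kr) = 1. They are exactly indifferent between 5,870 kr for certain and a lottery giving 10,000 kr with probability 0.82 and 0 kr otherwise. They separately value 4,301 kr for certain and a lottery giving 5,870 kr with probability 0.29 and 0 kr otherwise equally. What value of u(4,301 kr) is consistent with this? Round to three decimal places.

From the first indifference, u(5,870 kr) = 0.82·u(10,000 kr) + 0.18·u(0 kr) = 0.82·1 + 0.18·0 = 0.82.
Chaining: u(4,301 kr) = 0.29·0.82 + 0.71·0.00 = 0.2378.

0.238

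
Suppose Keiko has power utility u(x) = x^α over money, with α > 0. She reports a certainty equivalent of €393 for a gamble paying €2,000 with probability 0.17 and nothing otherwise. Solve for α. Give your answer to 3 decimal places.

α ≈ 1.089

EU(lottery) = 0.17·2000^α + 0.83·0 = 0.17·2000^α.
Setting u(393) equal to that: 393^α = 0.17·2000^α ⇒ (393/2000)^α = 0.17.
α = ln(0.17) / ln(393/2000) = -1.771957/-1.627093 ≈ 1.089.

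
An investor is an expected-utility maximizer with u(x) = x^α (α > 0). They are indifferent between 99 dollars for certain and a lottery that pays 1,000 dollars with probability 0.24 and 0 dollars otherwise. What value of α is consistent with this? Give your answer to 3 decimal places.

α ≈ 0.617

Since u(0) = 0, the lottery's EU is 0.24·1000^α.
Indifference: 99^α = 0.24·1000^α, so (99/1000)^α = 0.24.
Take logs: α = ln 0.24 / ln(99/1000) ≈ 0.61710.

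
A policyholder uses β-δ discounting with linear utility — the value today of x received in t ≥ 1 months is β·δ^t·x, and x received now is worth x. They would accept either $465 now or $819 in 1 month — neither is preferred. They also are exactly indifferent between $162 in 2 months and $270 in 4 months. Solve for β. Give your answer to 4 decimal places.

β ≈ 0.7330

Both payoffs in the second observation are in the future, so β drops out: δ^2·162 = δ^4·270 ⇒ δ^2 = 162/270 = 0.60000, so δ = 0.77460.
The first indifference: 465 = β·δ·819, so β = 465/(δ·819) = 465/(0.77460·819) ≈ 0.7330.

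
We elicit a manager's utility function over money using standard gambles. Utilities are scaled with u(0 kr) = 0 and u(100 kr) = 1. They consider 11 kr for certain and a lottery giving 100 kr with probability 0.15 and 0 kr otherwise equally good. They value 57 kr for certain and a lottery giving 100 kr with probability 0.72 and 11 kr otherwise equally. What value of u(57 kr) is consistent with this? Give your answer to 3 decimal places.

0.762

From the first indifference, u(11 kr) = 0.15·u(100 kr) + 0.85·u(0 kr) = 0.15·1 + 0.85·0 = 0.15.
Then u(57 kr) = 0.72·u(100 kr) + 0.28·u(11 kr) = 0.72·1.00 + 0.28·0.15 = 0.7620.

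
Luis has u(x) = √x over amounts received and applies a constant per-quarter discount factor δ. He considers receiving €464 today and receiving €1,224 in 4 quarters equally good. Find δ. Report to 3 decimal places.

The payoff in 4 quarters is discounted by δ^4, so u(464) = δ^4·u(1224) and δ^4 = u(464)/u(1224).
Since u(x) = √x, δ^4 = √(464/1224) = 0.61570.
Taking the 4th root: δ = 0.61570^(1/4) ≈ 0.886.

δ ≈ 0.886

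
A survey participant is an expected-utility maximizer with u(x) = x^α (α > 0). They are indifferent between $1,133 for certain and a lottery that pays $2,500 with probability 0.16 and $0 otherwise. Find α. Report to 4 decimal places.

α ≈ 2.3156

Since u(0) = 0, the lottery's EU is 0.16·2500^α.
Setting u(1133) equal to that: 1133^α = 0.16·2500^α ⇒ (1133/2500)^α = 0.16.
Taking logs: α·ln(1133/2500) = ln(0.16), so α = -1.8325815 / -0.7914217 ≈ 2.3156.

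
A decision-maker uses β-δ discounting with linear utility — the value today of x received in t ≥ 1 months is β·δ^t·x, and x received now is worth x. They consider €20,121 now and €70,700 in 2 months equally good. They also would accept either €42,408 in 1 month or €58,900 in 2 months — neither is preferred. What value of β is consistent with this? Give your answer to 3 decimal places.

Both payoffs in the second observation are in the future, so β drops out: δ^1·42408 = δ^2·58900 ⇒ δ = 42408/58900 = 0.72000.
Now use the now-vs-future pair: 20121 = β·δ^2·70700 gives β = 20121/(0.51840·70700) ≈ 0.549.

β ≈ 0.549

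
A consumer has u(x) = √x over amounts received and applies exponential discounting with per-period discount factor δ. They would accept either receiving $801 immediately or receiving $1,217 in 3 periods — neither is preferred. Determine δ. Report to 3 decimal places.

δ ≈ 0.933

Indifference means u(801) = δ^3 · u(1217), so δ^3 = u(801)/u(1217).
With u(x) = √x: δ^3 = √801/√1217 = √(801/1217) = 0.81128.
Taking the cube root: δ = 0.81128^(1/3) ≈ 0.933.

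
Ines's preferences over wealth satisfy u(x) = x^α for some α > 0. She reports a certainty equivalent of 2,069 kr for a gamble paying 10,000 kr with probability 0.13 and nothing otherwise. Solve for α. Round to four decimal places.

The lottery's expected utility is 0.13·u(10000) + 0.87·u(0) = 0.13·10000^α (since u(0) = 0 for α > 0).
Indifference: 2069^α = 0.13·10000^α, so (2069/10000)^α = 0.13.
Take logs: α = ln 0.13 / ln(2069/10000) ≈ 1.294951.

α ≈ 1.2950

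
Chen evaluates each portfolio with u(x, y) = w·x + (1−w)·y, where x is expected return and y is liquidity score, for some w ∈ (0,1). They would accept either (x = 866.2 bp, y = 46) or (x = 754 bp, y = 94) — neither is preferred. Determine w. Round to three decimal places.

u(866.2,46) = u(754,94) means w·866.2 + (1−w)·46 = w·754 + (1−w)·94.
w·(866.2−754) = (1−w)·(94−46), i.e. w·112.2 = (1−w)·48.
Hence w = 48/(112.2+48) = 48/160.2 = 0.300.

w = 0.300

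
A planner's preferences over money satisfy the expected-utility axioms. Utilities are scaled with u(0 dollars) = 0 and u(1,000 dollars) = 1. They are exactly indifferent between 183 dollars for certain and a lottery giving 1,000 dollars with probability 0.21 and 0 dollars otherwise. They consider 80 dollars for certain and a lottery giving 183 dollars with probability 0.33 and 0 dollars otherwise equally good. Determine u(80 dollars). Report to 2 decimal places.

First, u(183 dollars) = 0.21·u(1,000 dollars) + 0.79·u(0 dollars) = 0.21.
Then u(80 dollars) = 0.33·u(183 dollars) + 0.67·u(0 dollars) = 0.33·0.21 + 0.67·0.00 = 0.0693.

0.07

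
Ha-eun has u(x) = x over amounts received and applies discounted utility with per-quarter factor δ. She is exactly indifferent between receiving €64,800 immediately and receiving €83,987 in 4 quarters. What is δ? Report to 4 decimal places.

δ ≈ 0.9372

The payoff in 4 quarters is discounted by δ^4, so u(64800) = δ^4·u(83987) and δ^4 = u(64800)/u(83987).
With u(x) = x: δ^4 = 64800/83987 = 0.77155.
Taking the 4th root: δ = 0.77155^(1/4) ≈ 0.9372.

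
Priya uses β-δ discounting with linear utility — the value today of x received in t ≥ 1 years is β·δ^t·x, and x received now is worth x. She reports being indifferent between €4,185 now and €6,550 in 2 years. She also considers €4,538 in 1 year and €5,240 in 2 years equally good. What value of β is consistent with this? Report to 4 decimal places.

The second indifference involves only future payoffs, so β cancels: β·δ^1·4538 = β·δ^2·5240, giving δ = 4538/5240 = 0.86603.
Now use the now-vs-future pair: 4185 = β·δ^2·6550 gives β = 4185/(0.75001·6550) ≈ 0.8519.

β ≈ 0.8519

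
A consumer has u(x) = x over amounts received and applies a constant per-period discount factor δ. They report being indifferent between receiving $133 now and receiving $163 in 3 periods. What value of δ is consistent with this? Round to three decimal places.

δ ≈ 0.934

Indifference means u(133) = δ^3 · u(163), so δ^3 = u(133)/u(163).
With u(x) = x: δ^3 = 133/163 = 0.81595.
So δ = 0.81595^(1/3) ≈ 0.934.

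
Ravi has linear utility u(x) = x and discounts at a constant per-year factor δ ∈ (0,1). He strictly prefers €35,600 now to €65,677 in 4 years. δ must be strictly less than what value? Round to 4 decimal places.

δ < 0.8580

Comparing present values: 35600 > δ^4·65677.
Dividing by 65677: δ^4 < 0.54205. Both sides are positive, so the 4th root keeps the direction.
δ < (35600/65677)^(1/4) ≈ 0.8580.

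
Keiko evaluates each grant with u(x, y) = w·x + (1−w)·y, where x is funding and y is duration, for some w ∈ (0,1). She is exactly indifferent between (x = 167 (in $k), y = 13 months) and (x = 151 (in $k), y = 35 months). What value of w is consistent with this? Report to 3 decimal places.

Indifference: w·167 + (1−w)·13 = w·151 + (1−w)·35.
Rearranging, 16·w − 22·(1−w) = 0.
So w/(1−w) = 22/16 = 1.3750, giving w = 22/(16+22) = 0.579.

w = 0.579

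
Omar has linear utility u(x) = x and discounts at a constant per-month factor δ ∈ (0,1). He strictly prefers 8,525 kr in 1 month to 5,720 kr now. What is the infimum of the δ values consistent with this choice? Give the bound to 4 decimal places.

The preference means 5720 < δ·8525.
Dividing through by 8525 gives δ > 0.67097.

δ > 0.6710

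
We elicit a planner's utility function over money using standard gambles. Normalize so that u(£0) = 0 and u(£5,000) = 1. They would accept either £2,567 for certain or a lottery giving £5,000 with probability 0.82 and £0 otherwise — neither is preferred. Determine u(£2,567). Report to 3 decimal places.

The indifference gives u(£2,567) = 0.82·u(£5,000) + 0.18·u(£0) = 0.82·1 + 0.18·0 = 0.82.

0.820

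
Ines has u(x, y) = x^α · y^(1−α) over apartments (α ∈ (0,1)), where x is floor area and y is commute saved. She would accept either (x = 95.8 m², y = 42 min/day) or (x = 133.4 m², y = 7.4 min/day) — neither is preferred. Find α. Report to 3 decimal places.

Indifference: 95.8^α · 42^(1−α) = 133.4^α · 7.4^(1−α).
Rearrange to (95.8/133.4)^α = (7.4/42)^(1−α) and take logs: α·-0.331089 = (1−α)·-1.736190.
Thus α·(-2.067279) = -1.736190, so α = -1.736190/-2.067279 ≈ 0.840.

α ≈ 0.840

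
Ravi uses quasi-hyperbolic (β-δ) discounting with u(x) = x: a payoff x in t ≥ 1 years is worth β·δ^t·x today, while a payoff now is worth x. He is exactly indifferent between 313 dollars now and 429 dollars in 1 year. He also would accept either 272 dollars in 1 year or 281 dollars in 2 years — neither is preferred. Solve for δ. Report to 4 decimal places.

δ ≈ 0.9680

The second indifference involves only future payoffs, so β cancels: β·δ^1·272 = β·δ^2·281, giving δ = 272/281 = 0.96797.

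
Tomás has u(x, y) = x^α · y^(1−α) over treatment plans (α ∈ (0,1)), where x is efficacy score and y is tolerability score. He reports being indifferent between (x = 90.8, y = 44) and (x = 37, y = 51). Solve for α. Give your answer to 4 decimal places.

Set the two utilities equal: 90.8^α·44^(1−α) = 37^α·51^(1−α).
Rearrange to (90.8/37)^α = (51/44)^(1−α) and take logs: α·0.8977414 = (1−α)·0.1476360.
Thus α·(1.0453774) = 0.1476360, so α = 0.1476360/1.0453774 ≈ 0.1412.

α ≈ 0.1412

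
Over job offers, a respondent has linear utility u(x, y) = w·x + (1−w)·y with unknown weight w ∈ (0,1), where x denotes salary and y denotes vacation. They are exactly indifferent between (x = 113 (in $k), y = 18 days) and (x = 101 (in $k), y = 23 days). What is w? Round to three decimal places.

w = 0.294

u(113,18) = u(101,23) means w·113 + (1−w)·18 = w·101 + (1−w)·23.
Rearranging, 12·w − 5·(1−w) = 0.
The marginal rate of substitution is 5/12, so w = 5/(12+5) = 0.294.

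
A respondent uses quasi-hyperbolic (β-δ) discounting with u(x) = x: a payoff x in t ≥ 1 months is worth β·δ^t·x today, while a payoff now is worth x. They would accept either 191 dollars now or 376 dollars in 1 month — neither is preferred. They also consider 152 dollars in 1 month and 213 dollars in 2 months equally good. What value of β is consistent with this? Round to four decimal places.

The second indifference involves only future payoffs, so β cancels: β·δ^1·152 = β·δ^2·213, giving δ = 152/213 = 0.71362.
Now use the now-vs-future pair: 191 = β·δ·376 gives β = 191/(0.71362·376) ≈ 0.7118.

β ≈ 0.7118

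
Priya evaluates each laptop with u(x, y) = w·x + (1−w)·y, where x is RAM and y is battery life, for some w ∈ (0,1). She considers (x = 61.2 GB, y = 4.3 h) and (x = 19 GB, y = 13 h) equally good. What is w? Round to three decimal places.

w = 0.171

Equating utilities: w·61.2 + (1−w)·4.3 = w·19 + (1−w)·13.
Rearranging, 42.2·w − 8.7·(1−w) = 0.
So w/(1−w) = 8.7/42.2 = 0.2062, giving w = 8.7/(42.2+8.7) = 0.171.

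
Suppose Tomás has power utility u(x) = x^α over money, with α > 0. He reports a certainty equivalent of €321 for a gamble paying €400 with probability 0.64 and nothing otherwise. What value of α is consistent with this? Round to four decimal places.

Since u(0) = 0, the lottery's EU is 0.64·400^α.
Equating: 321^α = 0.64·400^α, i.e. 0.8025^α = 0.64.
Take logs: α = ln 0.64 / ln(321/400) ≈ 2.028362.

α ≈ 2.0284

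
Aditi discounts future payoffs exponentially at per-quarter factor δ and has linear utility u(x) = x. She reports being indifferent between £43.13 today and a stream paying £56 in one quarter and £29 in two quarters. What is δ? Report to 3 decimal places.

δ ≈ 0.590

Present value of the stream is 56·δ + 29·δ². Indifference gives 56δ + 29δ² = 43.13.
Rearranged: 29δ² + 56δ − 43.13 = 0.
By the quadratic formula (taking the positive root), δ = (−56 + √8139.08) / 58 ≈ 0.590.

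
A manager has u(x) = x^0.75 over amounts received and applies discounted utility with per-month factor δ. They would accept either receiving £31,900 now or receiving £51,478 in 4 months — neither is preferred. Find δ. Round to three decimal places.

The payoff in 4 months is discounted by δ^4, so u(31900) = δ^4·u(51478) and δ^4 = u(31900)/u(51478).
Since u(x) = x^0.75, δ^4 = (31900/51478)^0.75 = 0.61968^0.75 = 0.69844.
Taking the 4th root: δ = 0.69844^(1/4) ≈ 0.914.

δ ≈ 0.914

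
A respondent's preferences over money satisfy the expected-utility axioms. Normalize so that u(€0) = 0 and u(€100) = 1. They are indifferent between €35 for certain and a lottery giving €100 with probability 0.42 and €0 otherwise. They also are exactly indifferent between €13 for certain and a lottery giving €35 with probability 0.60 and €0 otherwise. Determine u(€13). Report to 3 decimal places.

From the first indifference, u(€35) = 0.42·u(€100) + 0.58·u(€0) = 0.42·1 + 0.58·0 = 0.42.
Then u(€13) = 0.60·u(€35) + 0.40·u(€0) = 0.60·0.42 + 0.40·0.00 = 0.2520.

0.252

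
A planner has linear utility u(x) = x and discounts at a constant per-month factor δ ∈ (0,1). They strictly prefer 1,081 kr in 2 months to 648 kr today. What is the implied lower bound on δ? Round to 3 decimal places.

δ > 0.774

The preference means 648 < δ^2·1081.
Hence δ^2 > 648/1081 = 0.59944, and x ↦ x^(1/2) is increasing on (0,∞).
δ > 0.59944^(1/2) = 0.774.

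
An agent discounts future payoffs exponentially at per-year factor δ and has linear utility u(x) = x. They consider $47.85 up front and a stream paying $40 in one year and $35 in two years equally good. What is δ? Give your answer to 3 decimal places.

Present value of the stream is 40·δ + 35·δ². Indifference gives 40δ + 35δ² = 47.85.
That is, 35δ² + 40δ − 47.85 = 0, a quadratic in δ.
The positive root is δ = [−40 + √(40² + 4·35·47.85)] / (2·35) = (−40 + 91.099)/70 ≈ 0.730.

δ ≈ 0.730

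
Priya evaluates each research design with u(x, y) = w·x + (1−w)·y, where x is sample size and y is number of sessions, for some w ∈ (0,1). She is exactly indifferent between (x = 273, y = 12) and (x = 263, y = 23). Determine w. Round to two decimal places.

Equating utilities: w·273 + (1−w)·12 = w·263 + (1−w)·23.
w·(273−263) = (1−w)·(23−12), i.e. w·10 = (1−w)·11.
The marginal rate of substitution is 11/10, so w = 11/(10+11) = 0.52.

w = 0.52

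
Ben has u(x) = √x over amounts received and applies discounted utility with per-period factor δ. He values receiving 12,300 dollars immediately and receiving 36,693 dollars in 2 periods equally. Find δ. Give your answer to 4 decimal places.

Equating discounted utilities: u(12300) = δ^2·u(36693) ⇒ δ^2 = u(12300)/u(36693).
With u(x) = √x: δ^2 = √12300/√36693 = √(12300/36693) = 0.57898.
Taking the square root: δ = 0.57898^(1/2) ≈ 0.7609.

δ ≈ 0.7609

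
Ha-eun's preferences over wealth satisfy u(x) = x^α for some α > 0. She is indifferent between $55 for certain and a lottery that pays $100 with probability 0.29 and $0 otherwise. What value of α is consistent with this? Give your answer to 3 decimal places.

Since u(0) = 0, the lottery's EU is 0.29·100^α.
Setting u(55) equal to that: 55^α = 0.29·100^α ⇒ (55/100)^α = 0.29.
Taking logs: α·ln(55/100) = ln(0.29), so α = -1.237874 / -0.597837 ≈ 2.071.

α ≈ 2.071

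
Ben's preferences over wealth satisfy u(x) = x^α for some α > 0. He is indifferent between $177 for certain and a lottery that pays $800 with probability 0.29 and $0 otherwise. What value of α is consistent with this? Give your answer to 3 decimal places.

α ≈ 0.821

The lottery's expected utility is 0.29·u(800) + 0.71·u(0) = 0.29·800^α (since u(0) = 0 for α > 0).
Equating: 177^α = 0.29·800^α, i.e. 0.2213^α = 0.29.
Take logs: α = ln 0.29 / ln(177/800) ≈ 0.82062.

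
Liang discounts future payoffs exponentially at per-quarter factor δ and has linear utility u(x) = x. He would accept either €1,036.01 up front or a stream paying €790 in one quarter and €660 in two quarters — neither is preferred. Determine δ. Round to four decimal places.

δ ≈ 0.7900

The stream is worth 790δ + 660δ² today, so 790δ + 660δ² = 1036.01.
That is, 660δ² + 790δ − 1036.01 = 0, a quadratic in δ.
The positive root is δ = [−790 + √(790² + 4·660·1036.01)] / (2·660) = (−790 + 1832.803)/1320 ≈ 0.7900.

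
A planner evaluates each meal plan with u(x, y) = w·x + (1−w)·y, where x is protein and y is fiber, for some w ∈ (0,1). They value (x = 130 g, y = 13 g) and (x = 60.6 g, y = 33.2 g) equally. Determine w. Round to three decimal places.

Equating utilities: w·130 + (1−w)·13 = w·60.6 + (1−w)·33.2.
Collecting terms: w·69.4 = (1−w)·20.2.
The marginal rate of substitution is 20.2/69.4, so w = 20.2/(69.4+20.2) = 0.225.

w = 0.225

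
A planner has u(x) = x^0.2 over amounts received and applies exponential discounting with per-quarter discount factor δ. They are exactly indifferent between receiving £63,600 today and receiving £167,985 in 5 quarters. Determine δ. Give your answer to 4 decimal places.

Equating discounted utilities: u(63600) = δ^5·u(167985) ⇒ δ^5 = u(63600)/u(167985).
With u(x) = x^0.2: δ^5 = 63600^0.2/167985^0.2 = (63600/167985)^0.2 = 0.82345.
So δ = 0.82345^(1/5) ≈ 0.9619.

δ ≈ 0.9619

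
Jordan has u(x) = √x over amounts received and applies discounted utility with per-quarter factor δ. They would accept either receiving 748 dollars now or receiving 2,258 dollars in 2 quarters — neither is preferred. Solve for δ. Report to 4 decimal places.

The payoff in 2 quarters is discounted by δ^2, so u(748) = δ^2·u(2258) and δ^2 = u(748)/u(2258).
Since u(x) = √x, δ^2 = √(748/2258) = 0.57556.
Hence δ = (0.57556)^(1/2) = 0.758655.

δ ≈ 0.7587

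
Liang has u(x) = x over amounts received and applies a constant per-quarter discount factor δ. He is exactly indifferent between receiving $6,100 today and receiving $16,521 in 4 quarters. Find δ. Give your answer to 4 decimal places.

The payoff in 4 quarters is discounted by δ^4, so u(6100) = δ^4·u(16521) and δ^4 = u(6100)/u(16521).
With u(x) = x: δ^4 = 6100/16521 = 0.36923.
Taking the 4th root: δ = 0.36923^(1/4) ≈ 0.7795.

δ ≈ 0.7795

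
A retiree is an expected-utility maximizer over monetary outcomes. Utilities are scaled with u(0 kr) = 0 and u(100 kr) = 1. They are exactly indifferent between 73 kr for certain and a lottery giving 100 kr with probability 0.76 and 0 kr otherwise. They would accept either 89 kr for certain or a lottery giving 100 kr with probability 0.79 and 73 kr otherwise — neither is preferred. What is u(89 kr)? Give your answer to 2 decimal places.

0.95

First, u(73 kr) = 0.76·u(100 kr) + 0.24·u(0 kr) = 0.76.
Chaining: u(89 kr) = 0.79·1.00 + 0.21·0.76 = 0.9496.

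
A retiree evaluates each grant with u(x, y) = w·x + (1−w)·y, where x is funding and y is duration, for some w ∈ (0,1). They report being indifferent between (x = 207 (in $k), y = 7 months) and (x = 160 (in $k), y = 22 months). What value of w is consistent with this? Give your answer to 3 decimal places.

u(207,7) = u(160,22) means w·207 + (1−w)·7 = w·160 + (1−w)·22.
w·(207−160) = (1−w)·(22−7), i.e. w·47 = (1−w)·15.
So w/(1−w) = 15/47 = 0.3191, giving w = 15/(47+15) = 0.242.

w = 0.242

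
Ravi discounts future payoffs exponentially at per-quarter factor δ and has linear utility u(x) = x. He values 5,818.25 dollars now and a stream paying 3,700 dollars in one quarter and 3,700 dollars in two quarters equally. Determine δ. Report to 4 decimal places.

δ ≈ 0.8500

The stream is worth 3700δ + 3700δ² today, so 3700δ + 3700δ² = 5818.25.
That is, 3700δ² + 3700δ − 5818.25 = 0, a quadratic in δ.
δ = (−3700 + √(3700² + 4·3700·5818.25)) / (2·3700) = (−3700 + √99800100.00) / 7400 ≈ 0.8500.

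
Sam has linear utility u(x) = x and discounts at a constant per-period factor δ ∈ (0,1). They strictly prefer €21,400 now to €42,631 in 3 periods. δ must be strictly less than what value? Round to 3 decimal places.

δ < 0.795

Comparing present values: 21400 > δ^3·42631.
So δ^3 < 21400/42631 = 0.50198; taking the cube root of both positive sides preserves the inequality.
δ < (21400/42631)^(1/3) ≈ 0.795.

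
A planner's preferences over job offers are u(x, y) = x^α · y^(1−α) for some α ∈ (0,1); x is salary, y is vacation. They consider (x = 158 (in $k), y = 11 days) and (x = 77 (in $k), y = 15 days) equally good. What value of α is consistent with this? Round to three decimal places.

α ≈ 0.301

The Cobb–Douglas utilities coincide, so 158^α·11^(1−α) = 77^α·15^(1−α).
(158/77)^α = (15/11)^(1−α); take logs: α·ln(158/77) = (1−α)·ln(15/11), i.e. α·0.718790 = (1−α)·0.310155.
Thus α·(1.028945) = 0.310155, so α = 0.310155/1.028945 ≈ 0.301.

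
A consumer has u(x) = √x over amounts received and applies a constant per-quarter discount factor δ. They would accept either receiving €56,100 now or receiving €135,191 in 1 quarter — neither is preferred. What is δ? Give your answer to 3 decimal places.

δ ≈ 0.644

Equating discounted utilities: u(56100) = δ·u(135191) ⇒ δ = u(56100)/u(135191).
With u(x) = √x: δ = √56100/√135191 = √(56100/135191) = 0.64418.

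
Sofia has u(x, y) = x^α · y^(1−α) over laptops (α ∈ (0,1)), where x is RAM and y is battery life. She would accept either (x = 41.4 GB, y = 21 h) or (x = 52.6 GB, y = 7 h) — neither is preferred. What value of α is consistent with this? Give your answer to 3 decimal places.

Set the two utilities equal: 41.4^α·21^(1−α) = 52.6^α·7^(1−α).
Taking logs: α·ln 41.4 + (1−α)·ln 21 = α·ln 52.6 + (1−α)·ln 7, i.e. α·-0.239435 = (1−α)·-1.098612.
So α/(1−α) = (-1.098612)/(-0.239435) = 4.588352, and α = 4.588352/5.588352 ≈ 0.821.

α ≈ 0.821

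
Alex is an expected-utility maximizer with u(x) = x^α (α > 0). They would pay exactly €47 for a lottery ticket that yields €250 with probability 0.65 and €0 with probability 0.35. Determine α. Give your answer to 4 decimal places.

α ≈ 0.2578

EU(lottery) = 0.65·250^α + 0.35·0 = 0.65·250^α.
Equating: 47^α = 0.65·250^α, i.e. 0.1880^α = 0.65.
α = ln(0.65) / ln(47/250) = -0.4307829/-1.6713133 ≈ 0.2578.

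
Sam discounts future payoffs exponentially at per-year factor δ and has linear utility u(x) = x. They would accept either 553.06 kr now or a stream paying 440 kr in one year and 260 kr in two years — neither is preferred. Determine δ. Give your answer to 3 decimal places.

δ ≈ 0.840

The stream is worth 440δ + 260δ² today, so 440δ + 260δ² = 553.06.
Rearranged: 260δ² + 440δ − 553.06 = 0.
δ = (−440 + √(440² + 4·260·553.06)) / (2·260) = (−440 + √768782.40) / 520 ≈ 0.840.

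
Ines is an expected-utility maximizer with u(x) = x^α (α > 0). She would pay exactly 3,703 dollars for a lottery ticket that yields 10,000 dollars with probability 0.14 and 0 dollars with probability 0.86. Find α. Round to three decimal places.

α ≈ 1.979

EU(lottery) = 0.14·10000^α + 0.86·0 = 0.14·10000^α.
Indifference: 3703^α = 0.14·10000^α, so (3703/10000)^α = 0.14.
α = ln(0.14) / ln(3703/10000) = -1.966113/-0.993442 ≈ 1.979.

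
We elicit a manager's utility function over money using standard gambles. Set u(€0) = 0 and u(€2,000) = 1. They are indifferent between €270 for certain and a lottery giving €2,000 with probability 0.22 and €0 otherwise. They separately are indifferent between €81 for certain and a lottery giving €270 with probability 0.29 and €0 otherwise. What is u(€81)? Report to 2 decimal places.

The first gamble pins u(€270): it must equal 0.22·1 + 0.78·0 = 0.22.
The second indifference gives u(€81) = 0.29·u(€270) + 0.71·u(€0) = 0.29·0.22 + 0.71·0.00 = 0.0638.

0.06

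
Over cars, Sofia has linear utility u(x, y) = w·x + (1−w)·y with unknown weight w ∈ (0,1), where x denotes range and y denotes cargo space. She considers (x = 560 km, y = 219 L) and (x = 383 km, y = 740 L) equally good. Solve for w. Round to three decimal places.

w = 0.746

u(560,219) = u(383,740) means w·560 + (1−w)·219 = w·383 + (1−w)·740.
Collecting terms: w·177 = (1−w)·521.
The marginal rate of substitution is 521/177, so w = 521/(177+521) = 0.746.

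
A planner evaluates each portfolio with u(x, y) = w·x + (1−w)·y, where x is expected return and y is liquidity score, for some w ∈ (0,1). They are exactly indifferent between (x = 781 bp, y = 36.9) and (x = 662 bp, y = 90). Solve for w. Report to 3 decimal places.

u(781,36.9) = u(662,90) means w·781 + (1−w)·36.9 = w·662 + (1−w)·90.
w·(781−662) = (1−w)·(90−36.9), i.e. w·119 = (1−w)·53.1.
So w/(1−w) = 53.1/119 = 0.4462, giving w = 53.1/(119+53.1) = 0.309.

w = 0.309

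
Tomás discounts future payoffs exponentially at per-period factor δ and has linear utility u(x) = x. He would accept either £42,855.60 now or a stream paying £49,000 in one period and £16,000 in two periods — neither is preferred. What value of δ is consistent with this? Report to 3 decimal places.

The stream is worth 49000δ + 16000δ² today, so 49000δ + 16000δ² = 42855.60.
Rearranged: 16000δ² + 49000δ − 42855.60 = 0.
δ = (−49000 + √(49000² + 4·16000·42855.60)) / (2·16000) = (−49000 + √5143758400.00) / 32000 ≈ 0.710.

δ ≈ 0.710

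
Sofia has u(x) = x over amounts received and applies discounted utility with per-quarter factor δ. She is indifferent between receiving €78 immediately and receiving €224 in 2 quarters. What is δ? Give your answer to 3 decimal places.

δ ≈ 0.590

Equating discounted utilities: u(78) = δ^2·u(224) ⇒ δ^2 = u(78)/u(224).
With u(x) = x: δ^2 = 78/224 = 0.34821.
Taking the square root: δ = 0.34821^(1/2) ≈ 0.590.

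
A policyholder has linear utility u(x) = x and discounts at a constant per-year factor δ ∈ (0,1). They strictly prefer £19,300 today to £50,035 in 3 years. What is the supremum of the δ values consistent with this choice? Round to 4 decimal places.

δ < 0.7279

Under u(x) = x this choice says 19300 > δ^3·50035.
Dividing by 50035: δ^3 < 0.38573. Both sides are positive, so the cube root keeps the direction.
δ < (19300/50035)^(1/3) ≈ 0.7279.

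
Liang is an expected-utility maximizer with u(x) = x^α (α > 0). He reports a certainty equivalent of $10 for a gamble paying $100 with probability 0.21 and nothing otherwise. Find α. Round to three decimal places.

α ≈ 0.678

Since u(0) = 0, the lottery's EU is 0.21·100^α.
Setting u(10) equal to that: 10^α = 0.21·100^α ⇒ (10/100)^α = 0.21.
Taking logs: α·ln(10/100) = ln(0.21), so α = -1.560648 / -2.302585 ≈ 0.678.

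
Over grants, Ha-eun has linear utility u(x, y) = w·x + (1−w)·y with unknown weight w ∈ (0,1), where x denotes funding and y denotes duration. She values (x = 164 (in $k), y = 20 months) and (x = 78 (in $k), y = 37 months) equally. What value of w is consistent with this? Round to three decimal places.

Indifference: w·164 + (1−w)·20 = w·78 + (1−w)·37.
w·(164−78) = (1−w)·(37−20), i.e. w·86 = (1−w)·17.
So w/(1−w) = 17/86 = 0.1977, giving w = 17/(86+17) = 0.165.

w = 0.165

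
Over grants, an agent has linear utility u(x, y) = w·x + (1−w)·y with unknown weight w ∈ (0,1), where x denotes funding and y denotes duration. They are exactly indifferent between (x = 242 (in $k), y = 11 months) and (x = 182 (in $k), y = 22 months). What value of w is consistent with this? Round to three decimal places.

w = 0.155

u(242,11) = u(182,22) means w·242 + (1−w)·11 = w·182 + (1−w)·22.
Collecting terms: w·60 = (1−w)·11.
So w/(1−w) = 11/60 = 0.1833, giving w = 11/(60+11) = 0.155.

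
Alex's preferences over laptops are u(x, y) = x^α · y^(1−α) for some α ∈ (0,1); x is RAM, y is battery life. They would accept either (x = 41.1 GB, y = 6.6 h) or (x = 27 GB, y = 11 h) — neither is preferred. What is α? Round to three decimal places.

α ≈ 0.549

The Cobb–Douglas utilities coincide, so 41.1^α·6.6^(1−α) = 27^α·11^(1−α).
(41.1/27)^α = (11/6.6)^(1−α); take logs: α·ln(41.1/27) = (1−α)·ln(11/6.6), i.e. α·0.420171 = (1−α)·0.510826.
With A = 0.420171 and B = 0.510826: α·A = (1−α)·B, so α = B/(A+B) = 0.510826/0.930997 ≈ 0.549.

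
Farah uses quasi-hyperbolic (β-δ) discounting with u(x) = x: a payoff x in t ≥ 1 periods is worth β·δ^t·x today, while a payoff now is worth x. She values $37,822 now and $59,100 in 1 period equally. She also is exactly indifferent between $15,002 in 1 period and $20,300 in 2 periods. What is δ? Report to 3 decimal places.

The second indifference involves only future payoffs, so β cancels: β·δ^1·15002 = β·δ^2·20300, giving δ = 15002/20300 = 0.73901.

δ ≈ 0.739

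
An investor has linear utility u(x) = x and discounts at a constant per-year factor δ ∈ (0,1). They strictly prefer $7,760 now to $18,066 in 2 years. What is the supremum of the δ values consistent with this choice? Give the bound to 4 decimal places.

Under u(x) = x this choice says 7760 > δ^2·18066.
Dividing by 18066: δ^2 < 0.42954. Both sides are positive, so the square root keeps the direction.
δ < (7760/18066)^(1/2) ≈ 0.6554.

δ < 0.6554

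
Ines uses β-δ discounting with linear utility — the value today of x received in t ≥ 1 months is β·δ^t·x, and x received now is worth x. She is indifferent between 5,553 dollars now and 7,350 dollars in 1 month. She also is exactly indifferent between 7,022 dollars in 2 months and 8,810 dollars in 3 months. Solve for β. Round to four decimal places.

β ≈ 0.9479

The second indifference involves only future payoffs, so β cancels: β·δ^2·7022 = β·δ^3·8810, giving δ = 7022/8810 = 0.79705.
Substituting δ into 5553 = β·δ·7350: β = 5553/(5858.309) ≈ 0.9479.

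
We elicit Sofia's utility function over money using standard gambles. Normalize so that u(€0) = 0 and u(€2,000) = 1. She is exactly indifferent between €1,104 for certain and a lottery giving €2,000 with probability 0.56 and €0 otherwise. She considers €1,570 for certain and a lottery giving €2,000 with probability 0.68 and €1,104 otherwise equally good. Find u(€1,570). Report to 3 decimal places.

The first gamble pins u(€1,104): it must equal 0.56·1 + 0.44·0 = 0.56.
Chaining: u(€1,570) = 0.68·1.00 + 0.32·0.56 = 0.8592.

0.859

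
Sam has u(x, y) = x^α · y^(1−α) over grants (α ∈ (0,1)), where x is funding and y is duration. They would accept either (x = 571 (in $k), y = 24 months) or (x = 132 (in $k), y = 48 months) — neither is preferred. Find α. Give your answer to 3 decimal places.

Indifference: 571^α · 24^(1−α) = 132^α · 48^(1−α).
(571/132)^α = (48/24)^(1−α); take logs: α·ln(571/132) = (1−α)·ln(48/24), i.e. α·1.464587 = (1−α)·0.693147.
With A = 1.464587 and B = 0.693147: α·A = (1−α)·B, so α = B/(A+B) = 0.693147/2.157734 ≈ 0.321.

α ≈ 0.321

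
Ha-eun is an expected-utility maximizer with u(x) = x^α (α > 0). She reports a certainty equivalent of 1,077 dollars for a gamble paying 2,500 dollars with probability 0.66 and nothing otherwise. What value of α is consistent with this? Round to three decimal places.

α ≈ 0.493

The lottery's expected utility is 0.66·u(2500) + 0.34·u(0) = 0.66·2500^α (since u(0) = 0 for α > 0).
Equating: 1077^α = 0.66·2500^α, i.e. 0.4308^α = 0.66.
Take logs: α = ln 0.66 / ln(1077/2500) ≈ 0.49342.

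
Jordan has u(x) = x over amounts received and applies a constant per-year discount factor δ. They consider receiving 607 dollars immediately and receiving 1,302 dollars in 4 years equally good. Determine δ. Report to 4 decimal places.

Equating discounted utilities: u(607) = δ^4·u(1302) ⇒ δ^4 = u(607)/u(1302).
With u(x) = x: δ^4 = 607/1302 = 0.46621.
Hence δ = (0.46621)^(1/4) = 0.826313.

δ ≈ 0.8263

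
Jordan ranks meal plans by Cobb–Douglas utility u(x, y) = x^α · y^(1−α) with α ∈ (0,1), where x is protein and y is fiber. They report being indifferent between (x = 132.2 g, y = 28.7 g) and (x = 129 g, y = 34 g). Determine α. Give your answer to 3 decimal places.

α ≈ 0.874

Indifference: 132.2^α · 28.7^(1−α) = 129^α · 34^(1−α).
Rearrange to (132.2/129)^α = (34/28.7)^(1−α) and take logs: α·0.024504 = (1−α)·0.169463.
Thus α·(0.193967) = 0.169463, so α = 0.169463/0.193967 ≈ 0.874.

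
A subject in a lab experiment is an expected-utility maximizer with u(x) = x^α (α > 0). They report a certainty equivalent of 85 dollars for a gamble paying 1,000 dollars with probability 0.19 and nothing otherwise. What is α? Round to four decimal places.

EU(lottery) = 0.19·1000^α + 0.81·0 = 0.19·1000^α.
Equating: 85^α = 0.19·1000^α, i.e. 0.0850^α = 0.19.
Taking logs: α·ln(85/1000) = ln(0.19), so α = -1.6607312 / -2.4651040 ≈ 0.6737.

α ≈ 0.6737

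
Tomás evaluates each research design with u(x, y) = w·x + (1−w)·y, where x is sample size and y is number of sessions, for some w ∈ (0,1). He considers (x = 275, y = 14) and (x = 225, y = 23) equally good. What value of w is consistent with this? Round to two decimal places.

w = 0.15

u(275,14) = u(225,23) means w·275 + (1−w)·14 = w·225 + (1−w)·23.
Collecting terms: w·50 = (1−w)·9.
The marginal rate of substitution is 9/50, so w = 9/(50+9) = 0.15.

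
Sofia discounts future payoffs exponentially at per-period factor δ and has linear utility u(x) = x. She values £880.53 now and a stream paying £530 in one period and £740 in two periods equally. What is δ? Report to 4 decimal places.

The stream is worth 530δ + 740δ² today, so 530δ + 740δ² = 880.53.
Rearranged: 740δ² + 530δ − 880.53 = 0.
δ = (−530 + √(530² + 4·740·880.53)) / (2·740) = (−530 + √2887268.80) / 1480 ≈ 0.7900.

δ ≈ 0.7900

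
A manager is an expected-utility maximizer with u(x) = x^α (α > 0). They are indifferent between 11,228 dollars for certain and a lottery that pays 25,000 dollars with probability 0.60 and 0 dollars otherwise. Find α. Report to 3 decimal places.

α ≈ 0.638

The lottery's expected utility is 0.60·u(25000) + 0.40·u(0) = 0.60·25000^α (since u(0) = 0 for α > 0).
Indifference: 11228^α = 0.60·25000^α, so (11228/25000)^α = 0.60.
Taking logs: α·ln(11228/25000) = ln(0.60), so α = -0.510826 / -0.800465 ≈ 0.638.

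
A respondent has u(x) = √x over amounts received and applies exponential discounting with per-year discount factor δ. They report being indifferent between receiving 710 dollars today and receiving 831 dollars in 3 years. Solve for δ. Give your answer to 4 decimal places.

δ ≈ 0.9741

The payoff in 3 years is discounted by δ^3, so u(710) = δ^3·u(831) and δ^3 = u(710)/u(831).
With u(x) = √x: δ^3 = √710/√831 = √(710/831) = 0.92433.
So δ = 0.92433^(1/3) ≈ 0.9741.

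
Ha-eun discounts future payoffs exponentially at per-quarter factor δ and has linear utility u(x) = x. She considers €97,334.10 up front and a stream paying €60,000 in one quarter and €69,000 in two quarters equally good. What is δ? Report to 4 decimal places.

δ ≈ 0.8300

The stream is worth 60000δ + 69000δ² today, so 60000δ + 69000δ² = 97334.10.
Rearranged: 69000δ² + 60000δ − 97334.10 = 0.
The positive root is δ = [−60000 + √(60000² + 4·69000·97334.10)] / (2·69000) = (−60000 + 174540.000)/138000 ≈ 0.8300.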